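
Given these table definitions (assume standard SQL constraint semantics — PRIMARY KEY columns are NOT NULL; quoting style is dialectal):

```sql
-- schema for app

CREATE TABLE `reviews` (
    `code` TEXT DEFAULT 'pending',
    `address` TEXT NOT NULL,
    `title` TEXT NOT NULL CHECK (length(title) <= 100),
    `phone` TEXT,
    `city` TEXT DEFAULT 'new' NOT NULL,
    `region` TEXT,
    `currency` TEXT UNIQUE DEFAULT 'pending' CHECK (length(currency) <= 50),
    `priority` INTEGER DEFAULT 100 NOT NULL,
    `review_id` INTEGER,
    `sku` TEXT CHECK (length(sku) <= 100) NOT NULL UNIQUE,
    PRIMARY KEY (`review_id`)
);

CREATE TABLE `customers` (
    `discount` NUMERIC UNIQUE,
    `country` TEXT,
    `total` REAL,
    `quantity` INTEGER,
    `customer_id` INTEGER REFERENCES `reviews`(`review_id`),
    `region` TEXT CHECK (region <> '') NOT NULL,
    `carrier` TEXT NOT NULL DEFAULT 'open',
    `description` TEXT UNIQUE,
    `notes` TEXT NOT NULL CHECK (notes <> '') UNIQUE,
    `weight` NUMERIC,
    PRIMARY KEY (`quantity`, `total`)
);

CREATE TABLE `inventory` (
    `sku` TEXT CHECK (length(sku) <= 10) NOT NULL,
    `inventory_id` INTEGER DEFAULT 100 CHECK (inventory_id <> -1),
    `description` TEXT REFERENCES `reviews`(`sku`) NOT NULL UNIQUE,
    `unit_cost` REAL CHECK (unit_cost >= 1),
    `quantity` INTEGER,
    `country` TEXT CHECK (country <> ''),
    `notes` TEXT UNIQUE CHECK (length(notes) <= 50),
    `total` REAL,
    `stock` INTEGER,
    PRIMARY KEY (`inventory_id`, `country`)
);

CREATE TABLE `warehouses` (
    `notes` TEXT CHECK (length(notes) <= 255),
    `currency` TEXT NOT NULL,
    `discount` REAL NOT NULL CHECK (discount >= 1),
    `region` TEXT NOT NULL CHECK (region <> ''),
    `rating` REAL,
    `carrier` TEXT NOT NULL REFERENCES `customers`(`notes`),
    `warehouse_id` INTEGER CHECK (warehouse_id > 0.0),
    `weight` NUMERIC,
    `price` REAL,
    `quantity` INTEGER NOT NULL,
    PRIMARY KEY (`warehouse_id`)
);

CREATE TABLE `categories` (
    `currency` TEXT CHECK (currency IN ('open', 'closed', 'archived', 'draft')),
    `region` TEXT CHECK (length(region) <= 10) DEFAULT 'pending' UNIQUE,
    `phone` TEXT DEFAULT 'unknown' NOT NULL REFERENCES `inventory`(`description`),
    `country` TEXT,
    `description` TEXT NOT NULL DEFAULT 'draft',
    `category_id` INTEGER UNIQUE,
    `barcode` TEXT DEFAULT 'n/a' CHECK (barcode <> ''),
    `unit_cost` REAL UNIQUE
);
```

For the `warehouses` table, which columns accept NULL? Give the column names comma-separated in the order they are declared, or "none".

notes, rating, weight, price

- notes: CHECK does not forbid NULL (a CHECK constraint passes when its expression is NULL) → nullable.
- currency: declared NOT NULL → not nullable.
- discount: declared NOT NULL → not nullable.
- region: declared NOT NULL → not nullable.
- rating: no NOT NULL constraint applies → nullable.
- carrier: declared NOT NULL → not nullable.
- warehouse_id: part of the PRIMARY KEY, which implies NOT NULL → not nullable.
- weight: no NOT NULL constraint applies → nullable.
- price: no NOT NULL constraint applies → nullable.
- quantity: declared NOT NULL → not nullable.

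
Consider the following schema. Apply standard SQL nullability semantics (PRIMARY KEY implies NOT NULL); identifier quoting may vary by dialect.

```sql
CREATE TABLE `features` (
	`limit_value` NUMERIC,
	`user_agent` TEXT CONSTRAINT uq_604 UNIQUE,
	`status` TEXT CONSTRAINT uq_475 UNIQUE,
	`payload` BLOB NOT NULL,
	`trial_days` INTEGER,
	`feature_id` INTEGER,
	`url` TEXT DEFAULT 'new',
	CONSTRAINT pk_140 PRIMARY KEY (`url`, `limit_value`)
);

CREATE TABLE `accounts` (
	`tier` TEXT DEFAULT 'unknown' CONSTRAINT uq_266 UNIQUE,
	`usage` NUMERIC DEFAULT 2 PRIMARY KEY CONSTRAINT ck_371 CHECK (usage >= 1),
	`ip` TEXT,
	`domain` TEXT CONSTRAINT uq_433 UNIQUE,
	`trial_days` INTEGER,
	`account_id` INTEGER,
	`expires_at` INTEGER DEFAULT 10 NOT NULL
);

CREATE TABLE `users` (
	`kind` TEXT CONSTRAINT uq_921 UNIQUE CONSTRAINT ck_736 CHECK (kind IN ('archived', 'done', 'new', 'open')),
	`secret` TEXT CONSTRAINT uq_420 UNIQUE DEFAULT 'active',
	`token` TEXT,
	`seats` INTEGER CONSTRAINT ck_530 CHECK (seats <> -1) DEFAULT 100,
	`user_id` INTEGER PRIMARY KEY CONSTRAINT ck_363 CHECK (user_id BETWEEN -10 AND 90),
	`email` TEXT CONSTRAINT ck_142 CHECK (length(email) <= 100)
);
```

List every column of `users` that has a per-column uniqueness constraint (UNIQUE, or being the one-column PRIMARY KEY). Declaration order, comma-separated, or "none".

- kind: declared UNIQUE → unique.
- secret: declared UNIQUE → unique.
- token: no UNIQUE or single-column PK constraint.
- seats: no UNIQUE or single-column PK constraint.
- user_id: single-column PRIMARY KEY → unique.
- email: no UNIQUE or single-column PK constraint.

kind, secret, user_id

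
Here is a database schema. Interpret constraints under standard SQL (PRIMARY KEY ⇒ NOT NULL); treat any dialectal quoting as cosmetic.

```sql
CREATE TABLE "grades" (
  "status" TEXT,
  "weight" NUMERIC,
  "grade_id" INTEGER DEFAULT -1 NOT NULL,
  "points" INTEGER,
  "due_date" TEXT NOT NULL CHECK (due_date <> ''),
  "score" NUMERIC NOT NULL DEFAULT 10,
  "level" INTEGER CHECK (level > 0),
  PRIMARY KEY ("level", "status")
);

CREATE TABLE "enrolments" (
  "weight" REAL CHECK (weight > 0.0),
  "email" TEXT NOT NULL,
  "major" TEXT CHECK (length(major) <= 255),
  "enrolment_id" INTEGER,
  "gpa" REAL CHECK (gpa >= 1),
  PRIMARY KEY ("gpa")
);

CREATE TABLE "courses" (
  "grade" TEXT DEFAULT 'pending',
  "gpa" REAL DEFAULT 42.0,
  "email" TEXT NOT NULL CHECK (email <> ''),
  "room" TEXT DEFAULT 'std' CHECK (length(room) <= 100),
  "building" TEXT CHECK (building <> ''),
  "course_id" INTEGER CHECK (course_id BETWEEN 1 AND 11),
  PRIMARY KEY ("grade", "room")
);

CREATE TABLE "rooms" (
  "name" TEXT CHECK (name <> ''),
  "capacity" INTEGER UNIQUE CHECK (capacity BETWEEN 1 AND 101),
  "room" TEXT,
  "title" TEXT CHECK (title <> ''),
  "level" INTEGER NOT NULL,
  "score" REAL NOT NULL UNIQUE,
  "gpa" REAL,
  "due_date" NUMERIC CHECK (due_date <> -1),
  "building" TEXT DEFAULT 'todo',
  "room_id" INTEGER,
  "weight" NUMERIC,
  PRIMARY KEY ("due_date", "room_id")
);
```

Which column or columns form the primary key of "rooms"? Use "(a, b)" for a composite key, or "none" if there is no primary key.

(due_date, room_id)

A table-level PRIMARY KEY clause names 2 columns: due_date, room_id.
This is a composite key — the combination is unique, not each column individually.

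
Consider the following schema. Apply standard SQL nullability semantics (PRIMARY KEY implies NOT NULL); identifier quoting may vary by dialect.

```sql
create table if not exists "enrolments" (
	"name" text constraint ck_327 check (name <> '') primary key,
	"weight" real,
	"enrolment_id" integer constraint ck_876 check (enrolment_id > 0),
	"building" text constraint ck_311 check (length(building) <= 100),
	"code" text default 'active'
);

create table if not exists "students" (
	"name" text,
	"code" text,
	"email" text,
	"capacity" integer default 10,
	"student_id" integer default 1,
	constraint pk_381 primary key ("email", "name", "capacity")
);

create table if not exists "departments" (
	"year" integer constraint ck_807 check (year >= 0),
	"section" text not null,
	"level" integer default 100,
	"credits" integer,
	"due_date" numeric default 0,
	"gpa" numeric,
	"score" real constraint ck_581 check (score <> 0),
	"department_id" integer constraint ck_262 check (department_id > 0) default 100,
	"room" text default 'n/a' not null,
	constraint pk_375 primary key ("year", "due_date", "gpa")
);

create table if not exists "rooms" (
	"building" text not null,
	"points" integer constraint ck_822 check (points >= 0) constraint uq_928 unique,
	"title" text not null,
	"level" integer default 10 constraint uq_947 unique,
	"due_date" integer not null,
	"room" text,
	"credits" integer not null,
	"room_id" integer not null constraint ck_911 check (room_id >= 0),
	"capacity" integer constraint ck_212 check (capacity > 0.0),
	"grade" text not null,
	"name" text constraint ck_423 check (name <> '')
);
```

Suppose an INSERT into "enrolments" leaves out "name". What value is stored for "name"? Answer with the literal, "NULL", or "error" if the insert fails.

name has no DEFAULT clause.
Omitting it would insert NULL, but it is part of the PRIMARY KEY, so the INSERT fails.

error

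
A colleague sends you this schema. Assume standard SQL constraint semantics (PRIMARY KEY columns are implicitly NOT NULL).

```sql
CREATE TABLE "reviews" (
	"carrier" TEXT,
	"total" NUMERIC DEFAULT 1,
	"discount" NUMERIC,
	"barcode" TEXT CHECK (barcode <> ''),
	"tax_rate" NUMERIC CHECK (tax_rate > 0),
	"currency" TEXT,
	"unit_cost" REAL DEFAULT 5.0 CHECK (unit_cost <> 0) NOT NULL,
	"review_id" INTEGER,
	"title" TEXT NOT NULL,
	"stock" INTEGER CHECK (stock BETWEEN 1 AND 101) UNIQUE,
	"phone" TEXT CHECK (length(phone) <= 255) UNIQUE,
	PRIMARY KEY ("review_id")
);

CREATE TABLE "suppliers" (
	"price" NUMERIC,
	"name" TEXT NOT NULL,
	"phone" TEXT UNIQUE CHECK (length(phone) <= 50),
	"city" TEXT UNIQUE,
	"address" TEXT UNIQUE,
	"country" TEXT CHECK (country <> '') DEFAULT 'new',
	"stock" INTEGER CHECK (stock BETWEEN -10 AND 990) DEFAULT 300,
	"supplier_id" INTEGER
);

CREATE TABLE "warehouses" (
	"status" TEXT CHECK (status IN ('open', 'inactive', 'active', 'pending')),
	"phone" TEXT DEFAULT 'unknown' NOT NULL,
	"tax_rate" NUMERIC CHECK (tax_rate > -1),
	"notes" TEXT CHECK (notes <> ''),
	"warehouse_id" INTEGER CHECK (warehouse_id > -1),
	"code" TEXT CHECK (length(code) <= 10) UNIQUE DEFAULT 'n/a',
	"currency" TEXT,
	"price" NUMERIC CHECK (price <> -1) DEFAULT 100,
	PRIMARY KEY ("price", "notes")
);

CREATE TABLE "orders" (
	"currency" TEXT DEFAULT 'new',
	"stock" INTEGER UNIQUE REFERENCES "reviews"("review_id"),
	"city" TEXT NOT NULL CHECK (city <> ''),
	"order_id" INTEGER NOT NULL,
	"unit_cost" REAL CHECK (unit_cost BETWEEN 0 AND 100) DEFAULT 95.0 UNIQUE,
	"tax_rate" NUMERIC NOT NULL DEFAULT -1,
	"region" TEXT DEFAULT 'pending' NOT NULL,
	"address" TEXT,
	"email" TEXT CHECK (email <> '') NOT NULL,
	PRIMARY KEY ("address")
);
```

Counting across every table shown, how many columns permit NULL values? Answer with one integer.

23

reviews: 8 nullable (carrier, total, discount, barcode, tax_rate, currency, stock, phone — PK (review_id) and explicit NOT NULL columns excluded).
suppliers: 7 nullable (price, phone, city, address, country, stock, supplier_id — PK none and explicit NOT NULL columns excluded).
warehouses: 5 nullable (status, tax_rate, warehouse_id, code, currency — PK (price, notes) and explicit NOT NULL columns excluded).
orders: 3 nullable (currency, stock, unit_cost — PK (address) and explicit NOT NULL columns excluded).
Total: 8 + 7 + 5 + 3 = 23.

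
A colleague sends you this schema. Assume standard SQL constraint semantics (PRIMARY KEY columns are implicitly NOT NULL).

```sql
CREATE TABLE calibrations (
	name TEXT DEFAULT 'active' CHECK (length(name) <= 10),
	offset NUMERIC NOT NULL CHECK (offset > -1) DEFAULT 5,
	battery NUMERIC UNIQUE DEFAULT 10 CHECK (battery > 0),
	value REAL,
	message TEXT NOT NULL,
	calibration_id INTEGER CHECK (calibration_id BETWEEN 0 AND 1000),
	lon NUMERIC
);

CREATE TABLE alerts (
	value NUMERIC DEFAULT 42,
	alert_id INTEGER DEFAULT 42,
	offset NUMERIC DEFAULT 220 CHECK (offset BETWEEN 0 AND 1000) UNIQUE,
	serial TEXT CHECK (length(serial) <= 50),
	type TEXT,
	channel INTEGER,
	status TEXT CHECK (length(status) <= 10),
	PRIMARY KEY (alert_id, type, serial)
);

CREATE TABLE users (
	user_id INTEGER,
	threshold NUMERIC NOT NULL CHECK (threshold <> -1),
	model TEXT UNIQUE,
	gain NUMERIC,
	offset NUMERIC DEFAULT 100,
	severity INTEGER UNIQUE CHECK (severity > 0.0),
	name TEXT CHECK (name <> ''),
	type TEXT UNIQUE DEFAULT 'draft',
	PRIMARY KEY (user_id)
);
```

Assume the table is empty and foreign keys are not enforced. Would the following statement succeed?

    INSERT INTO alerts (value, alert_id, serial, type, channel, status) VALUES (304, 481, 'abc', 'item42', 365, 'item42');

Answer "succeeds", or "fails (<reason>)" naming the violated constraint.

NOT NULL columns: alert_id is supplied; serial is supplied; type is supplied.
CHECK constraints: 'abc' satisfies (length(serial) <= 50); 'item42' satisfies (length(status) <= 10).
No constraint is violated.

succeeds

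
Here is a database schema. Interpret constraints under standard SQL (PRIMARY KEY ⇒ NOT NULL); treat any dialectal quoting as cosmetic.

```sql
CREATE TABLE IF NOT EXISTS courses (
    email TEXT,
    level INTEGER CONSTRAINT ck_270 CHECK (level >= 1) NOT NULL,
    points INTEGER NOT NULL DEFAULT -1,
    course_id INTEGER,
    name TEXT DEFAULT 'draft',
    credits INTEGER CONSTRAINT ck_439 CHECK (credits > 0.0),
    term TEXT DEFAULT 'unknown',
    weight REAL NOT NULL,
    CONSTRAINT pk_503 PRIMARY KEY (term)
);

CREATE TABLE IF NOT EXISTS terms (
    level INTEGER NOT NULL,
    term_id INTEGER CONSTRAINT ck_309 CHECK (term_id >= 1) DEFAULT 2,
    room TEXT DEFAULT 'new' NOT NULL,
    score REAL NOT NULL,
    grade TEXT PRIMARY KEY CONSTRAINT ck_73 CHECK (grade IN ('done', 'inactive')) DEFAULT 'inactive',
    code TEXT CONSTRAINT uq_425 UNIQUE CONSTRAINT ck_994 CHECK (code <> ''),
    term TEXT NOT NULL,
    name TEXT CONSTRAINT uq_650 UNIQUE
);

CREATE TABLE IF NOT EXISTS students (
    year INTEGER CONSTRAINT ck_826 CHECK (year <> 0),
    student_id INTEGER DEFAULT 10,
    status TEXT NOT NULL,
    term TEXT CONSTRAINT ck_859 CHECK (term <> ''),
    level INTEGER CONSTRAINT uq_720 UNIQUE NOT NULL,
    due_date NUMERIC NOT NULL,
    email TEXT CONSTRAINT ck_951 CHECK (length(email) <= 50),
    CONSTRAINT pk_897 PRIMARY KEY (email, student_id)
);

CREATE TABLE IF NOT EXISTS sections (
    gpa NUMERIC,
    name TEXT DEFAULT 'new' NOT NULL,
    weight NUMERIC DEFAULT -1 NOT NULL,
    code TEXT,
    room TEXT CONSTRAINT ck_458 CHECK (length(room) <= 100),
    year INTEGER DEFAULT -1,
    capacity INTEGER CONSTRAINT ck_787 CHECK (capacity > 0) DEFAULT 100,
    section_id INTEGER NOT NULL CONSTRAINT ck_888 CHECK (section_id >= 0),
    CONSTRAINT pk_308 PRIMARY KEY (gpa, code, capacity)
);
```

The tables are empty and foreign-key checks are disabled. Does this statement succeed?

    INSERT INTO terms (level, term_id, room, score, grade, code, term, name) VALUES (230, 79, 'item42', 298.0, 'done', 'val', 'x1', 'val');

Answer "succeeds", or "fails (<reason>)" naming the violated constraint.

NOT NULL columns: grade is supplied; level is supplied; room is supplied; score is supplied; term is supplied.
CHECK constraints: 79 satisfies (term_id >= 1); 'done' satisfies (grade IN ('done', 'inactive')); 'val' satisfies (code <> '').
No constraint is violated.

succeeds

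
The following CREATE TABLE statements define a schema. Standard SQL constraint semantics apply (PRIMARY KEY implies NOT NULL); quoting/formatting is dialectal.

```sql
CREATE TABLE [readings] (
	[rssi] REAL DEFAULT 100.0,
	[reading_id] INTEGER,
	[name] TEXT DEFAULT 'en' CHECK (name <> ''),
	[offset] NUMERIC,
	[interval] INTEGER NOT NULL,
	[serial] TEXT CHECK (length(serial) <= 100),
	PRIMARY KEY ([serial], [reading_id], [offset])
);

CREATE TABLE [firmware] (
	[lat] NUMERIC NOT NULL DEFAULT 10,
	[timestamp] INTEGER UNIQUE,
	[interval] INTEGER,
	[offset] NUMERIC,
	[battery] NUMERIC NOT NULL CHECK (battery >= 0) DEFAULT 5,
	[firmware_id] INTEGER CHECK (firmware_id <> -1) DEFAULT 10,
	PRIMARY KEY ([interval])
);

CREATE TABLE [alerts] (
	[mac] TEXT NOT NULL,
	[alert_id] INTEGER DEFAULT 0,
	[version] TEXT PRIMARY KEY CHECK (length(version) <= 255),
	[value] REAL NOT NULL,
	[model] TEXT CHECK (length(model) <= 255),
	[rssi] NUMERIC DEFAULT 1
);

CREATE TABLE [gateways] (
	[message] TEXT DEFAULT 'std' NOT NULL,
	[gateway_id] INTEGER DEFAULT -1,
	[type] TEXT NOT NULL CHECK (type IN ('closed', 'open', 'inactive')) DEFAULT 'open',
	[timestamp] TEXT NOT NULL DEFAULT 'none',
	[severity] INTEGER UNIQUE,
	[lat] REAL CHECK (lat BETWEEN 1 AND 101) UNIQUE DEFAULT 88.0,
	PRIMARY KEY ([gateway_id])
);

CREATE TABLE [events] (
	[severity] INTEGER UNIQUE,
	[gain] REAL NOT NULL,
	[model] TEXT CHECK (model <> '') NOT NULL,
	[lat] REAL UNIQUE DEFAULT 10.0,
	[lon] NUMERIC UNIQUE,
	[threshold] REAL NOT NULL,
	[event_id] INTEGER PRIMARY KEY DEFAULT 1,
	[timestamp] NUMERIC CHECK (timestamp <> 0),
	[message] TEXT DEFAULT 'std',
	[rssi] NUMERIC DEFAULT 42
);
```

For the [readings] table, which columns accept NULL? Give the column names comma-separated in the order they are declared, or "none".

rssi, name

- rssi: DEFAULT only fills an omitted column; an explicit NULL is still allowed → nullable.
- reading_id: part of the PRIMARY KEY, which implies NOT NULL → not nullable.
- name: CHECK does not forbid NULL (a CHECK constraint passes when its expression is NULL) → nullable.
- offset: part of the PRIMARY KEY, which implies NOT NULL → not nullable.
- interval: declared NOT NULL → not nullable.
- serial: part of the PRIMARY KEY, which implies NOT NULL → not nullable.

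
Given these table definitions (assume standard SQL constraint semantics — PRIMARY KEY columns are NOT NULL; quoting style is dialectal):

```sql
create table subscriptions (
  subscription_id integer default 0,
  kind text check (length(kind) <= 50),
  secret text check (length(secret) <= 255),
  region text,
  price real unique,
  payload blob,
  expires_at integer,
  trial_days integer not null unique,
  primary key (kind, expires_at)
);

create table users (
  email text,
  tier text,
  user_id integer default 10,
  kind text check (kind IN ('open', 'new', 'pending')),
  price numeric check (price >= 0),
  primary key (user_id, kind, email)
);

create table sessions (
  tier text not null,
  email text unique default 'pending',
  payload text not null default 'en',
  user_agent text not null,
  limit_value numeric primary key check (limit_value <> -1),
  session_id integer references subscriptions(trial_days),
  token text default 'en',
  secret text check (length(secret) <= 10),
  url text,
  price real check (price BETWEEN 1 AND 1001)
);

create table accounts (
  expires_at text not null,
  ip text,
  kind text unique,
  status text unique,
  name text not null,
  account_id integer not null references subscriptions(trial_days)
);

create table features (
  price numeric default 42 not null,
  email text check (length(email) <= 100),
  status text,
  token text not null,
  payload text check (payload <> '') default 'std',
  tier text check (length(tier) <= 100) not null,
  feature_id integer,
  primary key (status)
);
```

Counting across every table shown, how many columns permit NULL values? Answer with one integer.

19

subscriptions: 5 nullable (subscription_id, secret, region, price, payload — PK (kind, expires_at) and explicit NOT NULL columns excluded).
users: 2 nullable (tier, price — PK (user_id, kind, email) and explicit NOT NULL columns excluded).
sessions: 6 nullable (email, session_id, token, secret, url, price — PK (limit_value) and explicit NOT NULL columns excluded).
accounts: 3 nullable (ip, kind, status — PK none and explicit NOT NULL columns excluded).
features: 3 nullable (email, payload, feature_id — PK (status) and explicit NOT NULL columns excluded).
Total: 5 + 2 + 6 + 3 + 3 = 19.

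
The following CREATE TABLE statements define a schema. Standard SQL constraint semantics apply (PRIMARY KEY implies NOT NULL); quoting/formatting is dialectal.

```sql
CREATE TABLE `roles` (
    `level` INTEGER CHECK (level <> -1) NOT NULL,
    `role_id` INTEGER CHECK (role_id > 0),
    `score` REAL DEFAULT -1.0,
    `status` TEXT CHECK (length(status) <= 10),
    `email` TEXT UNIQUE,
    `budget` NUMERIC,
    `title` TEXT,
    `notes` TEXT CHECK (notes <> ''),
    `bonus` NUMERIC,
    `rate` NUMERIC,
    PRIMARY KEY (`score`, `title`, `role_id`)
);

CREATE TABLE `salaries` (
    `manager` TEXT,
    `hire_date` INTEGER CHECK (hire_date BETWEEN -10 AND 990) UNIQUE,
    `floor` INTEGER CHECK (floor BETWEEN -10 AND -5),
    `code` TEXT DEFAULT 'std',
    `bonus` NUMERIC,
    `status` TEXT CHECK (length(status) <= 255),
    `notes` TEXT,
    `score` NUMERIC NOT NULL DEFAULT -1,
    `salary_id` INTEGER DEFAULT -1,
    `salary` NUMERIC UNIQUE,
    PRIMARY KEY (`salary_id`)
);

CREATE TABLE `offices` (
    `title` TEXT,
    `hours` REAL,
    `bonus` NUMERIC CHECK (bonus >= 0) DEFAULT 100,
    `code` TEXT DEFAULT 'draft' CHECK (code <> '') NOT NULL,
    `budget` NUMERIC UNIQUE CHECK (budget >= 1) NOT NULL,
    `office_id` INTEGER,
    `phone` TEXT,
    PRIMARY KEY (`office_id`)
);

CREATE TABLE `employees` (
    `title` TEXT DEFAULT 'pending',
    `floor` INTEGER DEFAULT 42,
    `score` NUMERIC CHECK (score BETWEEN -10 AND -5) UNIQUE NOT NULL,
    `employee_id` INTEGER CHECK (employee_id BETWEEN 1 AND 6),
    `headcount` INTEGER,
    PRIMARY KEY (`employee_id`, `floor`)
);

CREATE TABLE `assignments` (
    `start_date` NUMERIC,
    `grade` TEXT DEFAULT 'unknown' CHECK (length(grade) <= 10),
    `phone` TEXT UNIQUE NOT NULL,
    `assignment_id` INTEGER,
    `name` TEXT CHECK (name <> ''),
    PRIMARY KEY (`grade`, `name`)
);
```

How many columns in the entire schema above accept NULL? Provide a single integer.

roles: 6 nullable (status, email, budget, notes, bonus, rate — PK (score, title, role_id) and explicit NOT NULL columns excluded).
salaries: 8 nullable (manager, hire_date, floor, code, bonus, status, notes, salary — PK (salary_id) and explicit NOT NULL columns excluded).
offices: 4 nullable (title, hours, bonus, phone — PK (office_id) and explicit NOT NULL columns excluded).
employees: 2 nullable (title, headcount — PK (employee_id, floor) and explicit NOT NULL columns excluded).
assignments: 2 nullable (start_date, assignment_id — PK (grade, name) and explicit NOT NULL columns excluded).
Total: 6 + 8 + 4 + 2 + 2 = 22.

22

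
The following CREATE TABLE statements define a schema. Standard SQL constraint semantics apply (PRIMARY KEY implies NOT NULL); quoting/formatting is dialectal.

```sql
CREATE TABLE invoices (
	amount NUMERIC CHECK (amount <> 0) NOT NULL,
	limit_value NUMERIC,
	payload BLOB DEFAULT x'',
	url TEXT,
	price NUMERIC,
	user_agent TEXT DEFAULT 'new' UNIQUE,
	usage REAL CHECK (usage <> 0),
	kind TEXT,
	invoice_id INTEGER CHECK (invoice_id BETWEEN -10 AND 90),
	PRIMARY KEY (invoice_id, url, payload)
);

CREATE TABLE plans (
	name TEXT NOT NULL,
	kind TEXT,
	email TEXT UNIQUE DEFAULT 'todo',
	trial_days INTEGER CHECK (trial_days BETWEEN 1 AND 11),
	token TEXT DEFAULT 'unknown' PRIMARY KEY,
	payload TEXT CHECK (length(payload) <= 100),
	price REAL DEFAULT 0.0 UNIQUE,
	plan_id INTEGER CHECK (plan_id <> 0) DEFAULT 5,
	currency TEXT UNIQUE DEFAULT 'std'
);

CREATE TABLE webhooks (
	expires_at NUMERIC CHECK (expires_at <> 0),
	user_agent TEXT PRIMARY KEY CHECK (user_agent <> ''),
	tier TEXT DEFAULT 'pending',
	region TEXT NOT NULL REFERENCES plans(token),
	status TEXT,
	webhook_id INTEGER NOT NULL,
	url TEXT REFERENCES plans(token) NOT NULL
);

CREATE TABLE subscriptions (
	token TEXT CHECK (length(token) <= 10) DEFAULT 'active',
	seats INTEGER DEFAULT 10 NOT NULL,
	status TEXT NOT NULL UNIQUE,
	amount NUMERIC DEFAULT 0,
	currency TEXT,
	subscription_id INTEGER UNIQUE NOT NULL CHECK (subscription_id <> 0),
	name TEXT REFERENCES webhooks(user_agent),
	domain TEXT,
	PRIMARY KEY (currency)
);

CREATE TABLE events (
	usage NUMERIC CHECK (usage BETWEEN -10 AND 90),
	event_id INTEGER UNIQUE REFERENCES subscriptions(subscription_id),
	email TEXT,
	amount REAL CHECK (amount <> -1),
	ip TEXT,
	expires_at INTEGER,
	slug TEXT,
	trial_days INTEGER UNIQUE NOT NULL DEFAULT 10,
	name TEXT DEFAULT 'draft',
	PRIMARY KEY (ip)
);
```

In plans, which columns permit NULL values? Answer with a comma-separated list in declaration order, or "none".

kind, email, trial_days, payload, price, plan_id, currency

- name: declared NOT NULL → not nullable.
- kind: no NOT NULL constraint applies → nullable.
- email: UNIQUE does not imply NOT NULL → nullable.
- trial_days: CHECK does not forbid NULL (a CHECK constraint passes when its expression is NULL) → nullable.
- token: part of the PRIMARY KEY, which implies NOT NULL → not nullable.
- payload: CHECK does not forbid NULL (a CHECK constraint passes when its expression is NULL) → nullable.
- price: UNIQUE does not imply NOT NULL → nullable.
- plan_id: CHECK does not forbid NULL (a CHECK constraint passes when its expression is NULL) → nullable.
- currency: UNIQUE does not imply NOT NULL → nullable.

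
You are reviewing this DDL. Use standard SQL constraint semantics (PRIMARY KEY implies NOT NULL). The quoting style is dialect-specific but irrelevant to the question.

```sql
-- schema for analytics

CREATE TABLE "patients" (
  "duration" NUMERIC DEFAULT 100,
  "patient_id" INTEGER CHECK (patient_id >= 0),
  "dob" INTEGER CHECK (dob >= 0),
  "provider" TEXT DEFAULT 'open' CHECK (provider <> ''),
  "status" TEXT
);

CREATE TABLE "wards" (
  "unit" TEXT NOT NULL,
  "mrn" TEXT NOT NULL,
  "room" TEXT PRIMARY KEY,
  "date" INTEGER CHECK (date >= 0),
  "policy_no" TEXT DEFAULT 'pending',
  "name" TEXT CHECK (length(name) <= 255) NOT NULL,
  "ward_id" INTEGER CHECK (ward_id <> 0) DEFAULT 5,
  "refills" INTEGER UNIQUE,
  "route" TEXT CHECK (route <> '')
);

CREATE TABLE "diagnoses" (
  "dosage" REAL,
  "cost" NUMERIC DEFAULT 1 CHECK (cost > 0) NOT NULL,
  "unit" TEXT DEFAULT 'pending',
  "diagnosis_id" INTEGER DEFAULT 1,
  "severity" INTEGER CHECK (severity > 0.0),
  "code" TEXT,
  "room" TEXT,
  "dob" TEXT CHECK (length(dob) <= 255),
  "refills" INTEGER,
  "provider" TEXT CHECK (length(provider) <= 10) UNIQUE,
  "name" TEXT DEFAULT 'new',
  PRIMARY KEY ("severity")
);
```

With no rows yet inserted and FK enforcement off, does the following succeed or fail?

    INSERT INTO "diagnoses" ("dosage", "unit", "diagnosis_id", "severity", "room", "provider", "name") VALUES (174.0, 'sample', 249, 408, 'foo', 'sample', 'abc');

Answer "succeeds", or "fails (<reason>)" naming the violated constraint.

succeeds

NOT NULL columns: cost defaults to 1; severity is supplied.
CHECK constraints: 408 satisfies (severity > 0.0); 'sample' satisfies (length(provider) <= 10).
No constraint is violated.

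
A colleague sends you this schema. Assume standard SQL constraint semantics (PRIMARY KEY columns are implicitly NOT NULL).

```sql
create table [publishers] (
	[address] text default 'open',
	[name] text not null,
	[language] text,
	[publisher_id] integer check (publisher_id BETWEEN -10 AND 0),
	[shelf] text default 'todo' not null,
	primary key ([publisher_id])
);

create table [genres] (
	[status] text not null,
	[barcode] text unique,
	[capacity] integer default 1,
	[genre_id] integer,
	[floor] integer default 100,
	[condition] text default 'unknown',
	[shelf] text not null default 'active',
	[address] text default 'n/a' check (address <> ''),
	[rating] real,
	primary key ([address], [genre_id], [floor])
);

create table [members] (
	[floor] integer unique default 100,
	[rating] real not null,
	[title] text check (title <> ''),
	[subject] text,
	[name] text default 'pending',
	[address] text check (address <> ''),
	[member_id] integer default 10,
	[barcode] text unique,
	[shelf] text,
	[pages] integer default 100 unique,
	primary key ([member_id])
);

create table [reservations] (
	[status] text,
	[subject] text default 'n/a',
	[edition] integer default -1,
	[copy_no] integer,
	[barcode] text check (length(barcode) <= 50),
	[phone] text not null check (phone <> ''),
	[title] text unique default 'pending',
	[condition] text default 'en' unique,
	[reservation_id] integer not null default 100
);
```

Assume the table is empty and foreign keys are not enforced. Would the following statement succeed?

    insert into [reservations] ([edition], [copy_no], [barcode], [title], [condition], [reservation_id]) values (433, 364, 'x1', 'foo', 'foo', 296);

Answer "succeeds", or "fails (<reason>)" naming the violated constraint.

phone is omitted from the column list and has no DEFAULT, so it would receive NULL.
But phone is declared NOT NULL.

fails (NOT NULL on phone)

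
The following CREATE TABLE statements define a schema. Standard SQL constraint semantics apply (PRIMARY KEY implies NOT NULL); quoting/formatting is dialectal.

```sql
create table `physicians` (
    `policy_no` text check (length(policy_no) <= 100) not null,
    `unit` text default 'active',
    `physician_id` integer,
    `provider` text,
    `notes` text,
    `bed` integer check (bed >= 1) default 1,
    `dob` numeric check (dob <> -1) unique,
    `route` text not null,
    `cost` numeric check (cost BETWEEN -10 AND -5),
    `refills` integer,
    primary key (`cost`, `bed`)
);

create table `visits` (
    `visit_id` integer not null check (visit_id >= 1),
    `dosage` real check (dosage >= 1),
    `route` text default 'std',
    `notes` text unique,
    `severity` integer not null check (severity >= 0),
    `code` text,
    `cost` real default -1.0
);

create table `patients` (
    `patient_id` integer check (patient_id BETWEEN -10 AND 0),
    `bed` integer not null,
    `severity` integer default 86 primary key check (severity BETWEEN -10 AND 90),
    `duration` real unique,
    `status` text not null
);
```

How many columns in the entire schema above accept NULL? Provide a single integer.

13

physicians: 6 nullable (unit, physician_id, provider, notes, dob, refills — PK (cost, bed) and explicit NOT NULL columns excluded).
visits: 5 nullable (dosage, route, notes, code, cost — PK none and explicit NOT NULL columns excluded).
patients: 2 nullable (patient_id, duration — PK (severity) and explicit NOT NULL columns excluded).
Total: 6 + 5 + 2 = 13.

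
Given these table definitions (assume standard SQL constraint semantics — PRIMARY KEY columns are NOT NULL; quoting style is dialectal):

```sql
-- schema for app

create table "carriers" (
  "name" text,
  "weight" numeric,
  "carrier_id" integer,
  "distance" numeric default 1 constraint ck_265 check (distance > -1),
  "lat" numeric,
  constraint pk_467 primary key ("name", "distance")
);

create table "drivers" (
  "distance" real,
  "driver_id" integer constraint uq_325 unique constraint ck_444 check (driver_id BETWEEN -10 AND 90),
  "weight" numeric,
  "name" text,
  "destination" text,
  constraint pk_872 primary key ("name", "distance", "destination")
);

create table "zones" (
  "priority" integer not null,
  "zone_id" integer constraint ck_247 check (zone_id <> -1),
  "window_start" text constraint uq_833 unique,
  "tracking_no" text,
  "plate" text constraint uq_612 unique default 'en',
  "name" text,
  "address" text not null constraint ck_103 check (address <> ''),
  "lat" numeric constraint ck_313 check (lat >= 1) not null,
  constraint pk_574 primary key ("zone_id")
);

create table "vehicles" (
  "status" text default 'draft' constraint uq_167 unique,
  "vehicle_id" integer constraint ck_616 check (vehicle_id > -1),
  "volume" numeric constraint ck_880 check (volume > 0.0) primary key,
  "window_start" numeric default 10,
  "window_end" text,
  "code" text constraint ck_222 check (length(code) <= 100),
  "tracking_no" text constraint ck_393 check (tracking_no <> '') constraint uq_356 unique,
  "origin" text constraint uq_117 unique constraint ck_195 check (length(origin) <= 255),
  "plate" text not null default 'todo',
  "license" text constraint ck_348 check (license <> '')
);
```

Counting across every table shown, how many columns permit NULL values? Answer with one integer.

carriers: 3 nullable (weight, carrier_id, lat — PK (name, distance) and explicit NOT NULL columns excluded).
drivers: 2 nullable (driver_id, weight — PK (name, distance, destination) and explicit NOT NULL columns excluded).
zones: 4 nullable (window_start, tracking_no, plate, name — PK (zone_id) and explicit NOT NULL columns excluded).
vehicles: 8 nullable (status, vehicle_id, window_start, window_end, code, tracking_no, origin, license — PK (volume) and explicit NOT NULL columns excluded).
Total: 3 + 2 + 4 + 8 = 17.

17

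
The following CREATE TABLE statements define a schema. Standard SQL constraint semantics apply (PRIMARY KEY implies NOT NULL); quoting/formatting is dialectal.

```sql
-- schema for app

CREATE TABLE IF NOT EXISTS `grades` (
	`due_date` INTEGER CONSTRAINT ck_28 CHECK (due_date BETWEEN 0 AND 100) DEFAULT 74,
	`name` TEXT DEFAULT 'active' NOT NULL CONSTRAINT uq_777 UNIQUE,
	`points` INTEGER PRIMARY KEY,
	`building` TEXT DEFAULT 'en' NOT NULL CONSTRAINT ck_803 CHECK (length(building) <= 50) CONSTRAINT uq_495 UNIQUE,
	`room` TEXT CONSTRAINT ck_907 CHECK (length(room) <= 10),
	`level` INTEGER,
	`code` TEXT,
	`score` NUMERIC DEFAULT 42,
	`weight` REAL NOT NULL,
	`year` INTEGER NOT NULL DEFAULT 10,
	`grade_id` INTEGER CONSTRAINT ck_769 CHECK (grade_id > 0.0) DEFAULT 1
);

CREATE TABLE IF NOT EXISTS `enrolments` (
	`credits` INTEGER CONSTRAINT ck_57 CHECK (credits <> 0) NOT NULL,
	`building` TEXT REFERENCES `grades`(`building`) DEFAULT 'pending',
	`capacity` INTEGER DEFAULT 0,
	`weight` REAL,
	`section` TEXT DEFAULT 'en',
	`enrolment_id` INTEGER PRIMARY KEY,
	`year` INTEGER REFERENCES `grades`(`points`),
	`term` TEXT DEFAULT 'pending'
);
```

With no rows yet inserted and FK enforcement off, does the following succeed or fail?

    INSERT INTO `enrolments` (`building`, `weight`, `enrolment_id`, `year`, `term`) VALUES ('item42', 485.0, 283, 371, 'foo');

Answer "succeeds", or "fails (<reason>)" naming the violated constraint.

fails (NOT NULL on credits)

credits is omitted from the column list and has no DEFAULT, so it would receive NULL.
But credits is declared NOT NULL.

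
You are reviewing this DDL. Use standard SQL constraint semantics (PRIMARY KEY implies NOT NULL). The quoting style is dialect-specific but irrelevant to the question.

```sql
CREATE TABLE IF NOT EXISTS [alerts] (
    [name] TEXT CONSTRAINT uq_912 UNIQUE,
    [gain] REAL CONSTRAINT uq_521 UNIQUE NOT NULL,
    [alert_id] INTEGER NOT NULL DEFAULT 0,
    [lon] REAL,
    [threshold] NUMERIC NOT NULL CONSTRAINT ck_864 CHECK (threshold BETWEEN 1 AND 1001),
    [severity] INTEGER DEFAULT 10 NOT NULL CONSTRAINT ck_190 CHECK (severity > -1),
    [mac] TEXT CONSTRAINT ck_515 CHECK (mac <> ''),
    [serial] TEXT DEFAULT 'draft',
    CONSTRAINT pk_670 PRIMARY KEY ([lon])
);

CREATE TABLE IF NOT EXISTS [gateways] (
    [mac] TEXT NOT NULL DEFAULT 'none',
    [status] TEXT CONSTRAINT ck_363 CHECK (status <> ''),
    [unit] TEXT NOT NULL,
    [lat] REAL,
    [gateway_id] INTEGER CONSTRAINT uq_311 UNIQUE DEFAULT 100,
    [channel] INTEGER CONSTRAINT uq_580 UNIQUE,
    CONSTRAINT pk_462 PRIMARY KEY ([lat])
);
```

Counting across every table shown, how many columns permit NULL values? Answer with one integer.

alerts: 3 nullable (name, mac, serial — PK (lon) and explicit NOT NULL columns excluded).
gateways: 3 nullable (status, gateway_id, channel — PK (lat) and explicit NOT NULL columns excluded).
Total: 3 + 3 = 6.

6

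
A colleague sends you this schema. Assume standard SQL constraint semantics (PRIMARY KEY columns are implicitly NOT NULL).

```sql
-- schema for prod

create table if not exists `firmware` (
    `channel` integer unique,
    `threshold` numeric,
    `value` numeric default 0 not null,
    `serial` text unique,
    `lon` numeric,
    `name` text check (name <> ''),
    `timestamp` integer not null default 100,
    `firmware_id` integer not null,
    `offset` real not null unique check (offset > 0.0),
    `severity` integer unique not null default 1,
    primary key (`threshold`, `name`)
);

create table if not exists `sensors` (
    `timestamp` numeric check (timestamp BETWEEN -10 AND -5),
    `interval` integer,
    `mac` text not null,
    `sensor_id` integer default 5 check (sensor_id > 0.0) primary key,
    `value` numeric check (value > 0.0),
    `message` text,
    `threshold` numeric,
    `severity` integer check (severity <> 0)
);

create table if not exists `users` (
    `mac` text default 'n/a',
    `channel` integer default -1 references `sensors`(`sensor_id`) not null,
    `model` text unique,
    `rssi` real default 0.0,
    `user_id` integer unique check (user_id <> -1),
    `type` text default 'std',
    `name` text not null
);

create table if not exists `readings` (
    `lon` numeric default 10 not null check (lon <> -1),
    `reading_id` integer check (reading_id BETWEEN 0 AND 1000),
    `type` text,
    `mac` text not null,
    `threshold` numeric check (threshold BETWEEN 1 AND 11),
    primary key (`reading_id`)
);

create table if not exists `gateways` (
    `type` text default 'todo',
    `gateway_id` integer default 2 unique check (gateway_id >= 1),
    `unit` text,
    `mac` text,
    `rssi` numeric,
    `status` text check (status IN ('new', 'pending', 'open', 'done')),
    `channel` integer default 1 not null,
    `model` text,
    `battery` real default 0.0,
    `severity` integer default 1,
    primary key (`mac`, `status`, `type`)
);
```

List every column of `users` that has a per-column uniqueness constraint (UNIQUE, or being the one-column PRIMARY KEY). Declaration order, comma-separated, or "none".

- mac: no UNIQUE or single-column PK constraint.
- channel: no UNIQUE or single-column PK constraint.
- model: declared UNIQUE → unique.
- rssi: no UNIQUE or single-column PK constraint.
- user_id: declared UNIQUE → unique.
- type: no UNIQUE or single-column PK constraint.
- name: no UNIQUE or single-column PK constraint.

model, user_id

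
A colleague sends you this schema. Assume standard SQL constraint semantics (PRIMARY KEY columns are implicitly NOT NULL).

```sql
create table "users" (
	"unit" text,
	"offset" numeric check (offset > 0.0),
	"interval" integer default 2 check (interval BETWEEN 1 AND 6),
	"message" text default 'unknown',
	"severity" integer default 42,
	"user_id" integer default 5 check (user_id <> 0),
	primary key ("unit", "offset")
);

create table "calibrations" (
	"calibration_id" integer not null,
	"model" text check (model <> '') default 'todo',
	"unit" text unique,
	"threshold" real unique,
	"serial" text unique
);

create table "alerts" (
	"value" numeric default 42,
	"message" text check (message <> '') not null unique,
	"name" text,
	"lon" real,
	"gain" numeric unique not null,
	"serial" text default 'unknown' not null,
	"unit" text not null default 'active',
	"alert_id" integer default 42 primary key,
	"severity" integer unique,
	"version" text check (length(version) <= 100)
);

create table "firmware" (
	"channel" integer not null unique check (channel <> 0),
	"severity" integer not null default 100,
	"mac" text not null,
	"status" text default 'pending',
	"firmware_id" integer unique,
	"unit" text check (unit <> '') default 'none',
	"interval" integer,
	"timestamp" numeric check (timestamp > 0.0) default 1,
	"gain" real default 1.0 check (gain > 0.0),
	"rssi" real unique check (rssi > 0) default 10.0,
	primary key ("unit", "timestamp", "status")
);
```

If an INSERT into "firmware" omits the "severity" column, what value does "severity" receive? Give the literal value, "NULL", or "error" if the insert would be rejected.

severity has an explicit DEFAULT 100.
When the column is omitted from an INSERT, that default is used.

100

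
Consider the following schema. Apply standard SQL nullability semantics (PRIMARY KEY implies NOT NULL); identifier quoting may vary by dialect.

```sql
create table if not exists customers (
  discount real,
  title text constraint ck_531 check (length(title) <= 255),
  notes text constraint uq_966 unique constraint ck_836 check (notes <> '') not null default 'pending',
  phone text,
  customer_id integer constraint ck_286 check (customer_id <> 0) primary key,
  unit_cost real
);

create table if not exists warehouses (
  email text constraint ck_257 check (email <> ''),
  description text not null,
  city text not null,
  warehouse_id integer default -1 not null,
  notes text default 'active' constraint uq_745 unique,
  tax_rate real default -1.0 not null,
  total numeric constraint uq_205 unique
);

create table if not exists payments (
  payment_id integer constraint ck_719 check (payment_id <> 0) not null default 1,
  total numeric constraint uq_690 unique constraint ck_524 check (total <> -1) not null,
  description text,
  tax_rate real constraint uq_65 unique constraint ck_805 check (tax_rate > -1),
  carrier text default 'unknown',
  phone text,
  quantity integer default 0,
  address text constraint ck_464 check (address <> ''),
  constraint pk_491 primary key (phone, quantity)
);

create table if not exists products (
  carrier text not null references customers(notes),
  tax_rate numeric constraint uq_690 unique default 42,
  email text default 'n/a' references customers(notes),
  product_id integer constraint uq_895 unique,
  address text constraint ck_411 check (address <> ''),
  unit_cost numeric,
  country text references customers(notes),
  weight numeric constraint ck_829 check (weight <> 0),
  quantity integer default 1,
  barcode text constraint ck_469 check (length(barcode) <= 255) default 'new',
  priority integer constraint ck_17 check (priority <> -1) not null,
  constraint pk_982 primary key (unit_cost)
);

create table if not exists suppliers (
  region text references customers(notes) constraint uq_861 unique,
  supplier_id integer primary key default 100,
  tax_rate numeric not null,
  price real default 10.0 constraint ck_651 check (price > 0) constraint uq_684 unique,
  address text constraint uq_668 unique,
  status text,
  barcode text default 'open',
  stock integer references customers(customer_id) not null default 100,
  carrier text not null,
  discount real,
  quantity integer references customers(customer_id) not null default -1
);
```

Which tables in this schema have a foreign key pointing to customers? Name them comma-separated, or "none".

products, suppliers

- products.carrier references customers(notes).
- products.email references customers(notes).
- products.country references customers(notes).
- suppliers.region references customers(notes).
- suppliers.stock references customers(customer_id).
- suppliers.quantity references customers(customer_id).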